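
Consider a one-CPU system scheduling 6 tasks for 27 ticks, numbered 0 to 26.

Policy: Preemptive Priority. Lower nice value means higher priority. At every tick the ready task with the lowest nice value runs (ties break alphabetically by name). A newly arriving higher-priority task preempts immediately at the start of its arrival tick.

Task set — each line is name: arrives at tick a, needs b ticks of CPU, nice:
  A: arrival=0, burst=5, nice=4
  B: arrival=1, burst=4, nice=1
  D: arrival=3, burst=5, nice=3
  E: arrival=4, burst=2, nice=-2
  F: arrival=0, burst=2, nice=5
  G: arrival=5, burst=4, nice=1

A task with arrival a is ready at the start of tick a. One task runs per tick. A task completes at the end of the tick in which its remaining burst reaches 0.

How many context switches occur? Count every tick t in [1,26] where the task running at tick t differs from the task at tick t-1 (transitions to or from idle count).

context switches = 8

t=0: ready={A,F} → run A
t=1: ready={A,B,F} → run B
t=2: ready={A,B,F} → run B
t=3: ready={A,B,D,F} → run B
t=4: ready={A,B,D,E,F} → run E
t=5: ready={A,B,D,E,F,G} → run E
t=6: ready={A,B,D,F,G} → run B
t=7: ready={A,D,F,G} → run G
t=8: ready={A,D,F,G} → run G
t=9: ready={A,D,F,G} → run G
t=10: ready={A,D,F,G} → run G
t=11: ready={A,D,F} → run D
t=12: ready={A,D,F} → run D
t=13: ready={A,D,F} → run D
t=14: ready={A,D,F} → run D
t=15: ready={A,D,F} → run D
t=16: ready={A,F} → run A
t=17: ready={A,F} → run A
t=18: ready={A,F} → run A
t=19: ready={A,F} → run A
t=20: ready={F} → run F
t=21: ready={F} → run F
t=22: (idle)
t=23: (idle)
t=24: (idle)
t=25: (idle)
t=26: (idle)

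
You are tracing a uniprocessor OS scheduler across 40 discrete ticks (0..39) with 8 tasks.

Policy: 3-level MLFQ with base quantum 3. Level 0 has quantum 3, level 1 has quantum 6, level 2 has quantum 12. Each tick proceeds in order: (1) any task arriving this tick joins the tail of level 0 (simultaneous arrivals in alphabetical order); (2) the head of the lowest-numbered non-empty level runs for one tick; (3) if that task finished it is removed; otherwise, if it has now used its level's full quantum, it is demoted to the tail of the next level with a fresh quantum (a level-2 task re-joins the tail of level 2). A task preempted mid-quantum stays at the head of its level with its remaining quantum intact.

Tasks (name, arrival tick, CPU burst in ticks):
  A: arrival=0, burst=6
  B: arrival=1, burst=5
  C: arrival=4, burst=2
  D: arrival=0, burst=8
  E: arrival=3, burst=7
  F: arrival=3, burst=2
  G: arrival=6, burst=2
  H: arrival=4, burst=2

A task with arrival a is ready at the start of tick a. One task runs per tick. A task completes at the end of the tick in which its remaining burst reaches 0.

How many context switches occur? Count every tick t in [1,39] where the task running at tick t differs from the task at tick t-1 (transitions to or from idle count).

context switches = 12

t=0: L0/L1/L2 = AD/-/- → run A
t=1: L0/L1/L2 = ADB/-/- → run A
t=2: L0/L1/L2 = ADB/-/- → run A
t=3: L0/L1/L2 = DBEF/A/- → run D
t=4: L0/L1/L2 = DBEFCH/A/- → run D
t=5: L0/L1/L2 = DBEFCH/A/- → run D
t=6: L0/L1/L2 = BEFCHG/AD/- → run B
t=7: L0/L1/L2 = BEFCHG/AD/- → run B
t=8: L0/L1/L2 = BEFCHG/AD/- → run B
t=9: L0/L1/L2 = EFCHG/ADB/- → run E
t=10: L0/L1/L2 = EFCHG/ADB/- → run E
t=11: L0/L1/L2 = EFCHG/ADB/- → run E
t=12: L0/L1/L2 = FCHG/ADBE/- → run F
t=13: L0/L1/L2 = FCHG/ADBE/- → run F
t=14: L0/L1/L2 = CHG/ADBE/- → run C
t=15: L0/L1/L2 = CHG/ADBE/- → run C
t=16: L0/L1/L2 = HG/ADBE/- → run H
t=17: L0/L1/L2 = HG/ADBE/- → run H
t=18: L0/L1/L2 = G/ADBE/- → run G
t=19: L0/L1/L2 = G/ADBE/- → run G
t=20: L0/L1/L2 = -/ADBE/- → run A
t=21: L0/L1/L2 = -/ADBE/- → run A
t=22: L0/L1/L2 = -/ADBE/- → run A
t=23: L0/L1/L2 = -/DBE/- → run D
t=24: L0/L1/L2 = -/DBE/- → run D
t=25: L0/L1/L2 = -/DBE/- → run D
t=26: L0/L1/L2 = -/DBE/- → run D
t=27: L0/L1/L2 = -/DBE/- → run D
t=28: L0/L1/L2 = -/BE/- → run B
t=29: L0/L1/L2 = -/BE/- → run B
t=30: L0/L1/L2 = -/E/- → run E
t=31: L0/L1/L2 = -/E/- → run E
t=32: L0/L1/L2 = -/E/- → run E
t=33: L0/L1/L2 = -/E/- → run E
t=34: (idle)
t=35: (idle)
t=36: (idle)
t=37: (idle)
t=38: (idle)
t=39: (idle)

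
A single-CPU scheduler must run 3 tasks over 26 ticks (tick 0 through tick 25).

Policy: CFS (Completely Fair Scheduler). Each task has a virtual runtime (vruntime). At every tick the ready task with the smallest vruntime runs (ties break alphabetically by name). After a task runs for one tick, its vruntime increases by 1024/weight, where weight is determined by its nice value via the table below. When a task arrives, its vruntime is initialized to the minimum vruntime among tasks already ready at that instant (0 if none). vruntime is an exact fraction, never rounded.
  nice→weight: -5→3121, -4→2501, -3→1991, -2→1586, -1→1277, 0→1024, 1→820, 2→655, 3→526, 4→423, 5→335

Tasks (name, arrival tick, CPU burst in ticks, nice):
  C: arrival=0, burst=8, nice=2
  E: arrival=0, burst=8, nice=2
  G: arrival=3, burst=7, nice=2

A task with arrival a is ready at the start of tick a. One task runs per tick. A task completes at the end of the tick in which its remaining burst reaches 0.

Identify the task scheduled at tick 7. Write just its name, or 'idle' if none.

t=0: vr[C=0 E=0] → run C
t=1: vr[C=1024/655 E=0] → run E
t=2: vr[C=1024/655 E=1024/655] → run C
t=3: vr[C=2048/655 E=1024/655 G=1024/655] → run E
t=4: vr[C=2048/655 E=2048/655 G=1024/655] → run G
t=5: vr[C=2048/655 E=2048/655 G=2048/655] → run C
t=6: vr[C=3072/655 E=2048/655 G=2048/655] → run E
t=7: vr[C=3072/655 E=3072/655 G=2048/655] → run G
t=8: vr[C=3072/655 E=3072/655 G=3072/655] → run C
t=9: vr[C=4096/655 E=3072/655 G=3072/655] → run E
t=10: vr[C=4096/655 E=4096/655 G=3072/655] → run G
t=11: vr[C=4096/655 E=4096/655 G=4096/655] → run C
t=12: vr[C=1024/131 E=4096/655 G=4096/655] → run E
t=13: vr[C=1024/131 E=1024/131 G=4096/655] → run G
t=14: vr[C=1024/131 E=1024/131 G=1024/131] → run C
t=15: vr[C=6144/655 E=1024/131 G=1024/131] → run E
t=16: vr[C=6144/655 E=6144/655 G=1024/131] → run G
t=17: vr[C=6144/655 E=6144/655 G=6144/655] → run C
t=18: vr[C=7168/655 E=6144/655 G=6144/655] → run E
t=19: vr[C=7168/655 E=7168/655 G=6144/655] → run G
t=20: vr[C=7168/655 E=7168/655 G=7168/655] → run C
t=21: vr[E=7168/655 G=7168/655] → run E
t=22: vr[G=7168/655] → run G
t=23: (idle)
t=24: (idle)
t=25: (idle)

running at tick 7 = G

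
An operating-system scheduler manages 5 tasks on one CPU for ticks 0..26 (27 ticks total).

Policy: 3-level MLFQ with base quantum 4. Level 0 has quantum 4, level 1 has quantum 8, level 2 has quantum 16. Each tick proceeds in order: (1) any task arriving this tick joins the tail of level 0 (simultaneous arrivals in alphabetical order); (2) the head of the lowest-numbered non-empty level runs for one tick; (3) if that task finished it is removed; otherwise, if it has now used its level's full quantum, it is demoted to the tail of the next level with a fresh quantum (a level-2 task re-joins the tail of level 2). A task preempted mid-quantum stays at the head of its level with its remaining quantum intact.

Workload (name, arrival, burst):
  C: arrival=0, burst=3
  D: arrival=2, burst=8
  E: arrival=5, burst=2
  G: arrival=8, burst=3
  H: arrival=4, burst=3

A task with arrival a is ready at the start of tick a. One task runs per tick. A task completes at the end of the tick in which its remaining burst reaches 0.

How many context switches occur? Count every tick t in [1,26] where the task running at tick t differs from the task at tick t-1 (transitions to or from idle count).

t=0: L0/L1/L2 = C/-/- → run C
t=1: L0/L1/L2 = C/-/- → run C
t=2: L0/L1/L2 = CD/-/- → run C
t=3: L0/L1/L2 = D/-/- → run D
t=4: L0/L1/L2 = DH/-/- → run D
t=5: L0/L1/L2 = DHE/-/- → run D
t=6: L0/L1/L2 = DHE/-/- → run D
t=7: L0/L1/L2 = HE/D/- → run H
t=8: L0/L1/L2 = HEG/D/- → run H
t=9: L0/L1/L2 = HEG/D/- → run H
t=10: L0/L1/L2 = EG/D/- → run E
t=11: L0/L1/L2 = EG/D/- → run E
t=12: L0/L1/L2 = G/D/- → run G
t=13: L0/L1/L2 = G/D/- → run G
t=14: L0/L1/L2 = G/D/- → run G
t=15: L0/L1/L2 = -/D/- → run D
t=16: L0/L1/L2 = -/D/- → run D
t=17: L0/L1/L2 = -/D/- → run D
t=18: L0/L1/L2 = -/D/- → run D
t=19: (idle)
t=20: (idle)
t=21: (idle)
t=22: (idle)
t=23: (idle)
t=24: (idle)
t=25: (idle)
t=26: (idle)

context switches = 6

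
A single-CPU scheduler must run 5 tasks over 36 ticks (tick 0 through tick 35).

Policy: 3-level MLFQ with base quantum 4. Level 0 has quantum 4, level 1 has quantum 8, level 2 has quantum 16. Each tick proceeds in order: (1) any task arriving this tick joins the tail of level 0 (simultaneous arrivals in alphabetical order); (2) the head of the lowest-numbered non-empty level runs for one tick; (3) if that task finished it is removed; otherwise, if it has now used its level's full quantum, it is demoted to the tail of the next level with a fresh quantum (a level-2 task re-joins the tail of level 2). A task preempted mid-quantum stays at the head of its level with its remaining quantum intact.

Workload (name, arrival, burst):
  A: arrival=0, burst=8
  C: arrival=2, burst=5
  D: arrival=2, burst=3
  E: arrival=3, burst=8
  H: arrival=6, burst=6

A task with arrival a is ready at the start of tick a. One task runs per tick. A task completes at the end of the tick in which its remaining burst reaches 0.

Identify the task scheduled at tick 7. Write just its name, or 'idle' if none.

running at tick 7 = C

t=0: L0/L1/L2 = A/-/- → run A
t=1: L0/L1/L2 = A/-/- → run A
t=2: L0/L1/L2 = ACD/-/- → run A
t=3: L0/L1/L2 = ACDE/-/- → run A
t=4: L0/L1/L2 = CDE/A/- → run C
t=5: L0/L1/L2 = CDE/A/- → run C
t=6: L0/L1/L2 = CDEH/A/- → run C
t=7: L0/L1/L2 = CDEH/A/- → run C
t=8: L0/L1/L2 = DEH/AC/- → run D
t=9: L0/L1/L2 = DEH/AC/- → run D
t=10: L0/L1/L2 = DEH/AC/- → run D
t=11: L0/L1/L2 = EH/AC/- → run E
t=12: L0/L1/L2 = EH/AC/- → run E
t=13: L0/L1/L2 = EH/AC/- → run E
t=14: L0/L1/L2 = EH/AC/- → run E
t=15: L0/L1/L2 = H/ACE/- → run H
t=16: L0/L1/L2 = H/ACE/- → run H
t=17: L0/L1/L2 = H/ACE/- → run H
t=18: L0/L1/L2 = H/ACE/- → run H
t=19: L0/L1/L2 = -/ACEH/- → run A
t=20: L0/L1/L2 = -/ACEH/- → run A
t=21: L0/L1/L2 = -/ACEH/- → run A
t=22: L0/L1/L2 = -/ACEH/- → run A
t=23: L0/L1/L2 = -/CEH/- → run C
t=24: L0/L1/L2 = -/EH/- → run E
t=25: L0/L1/L2 = -/EH/- → run E
t=26: L0/L1/L2 = -/EH/- → run E
t=27: L0/L1/L2 = -/EH/- → run E
t=28: L0/L1/L2 = -/H/- → run H
t=29: L0/L1/L2 = -/H/- → run H
t=30: (idle)
t=31: (idle)
t=32: (idle)
t=33: (idle)
t=34: (idle)
t=35: (idle)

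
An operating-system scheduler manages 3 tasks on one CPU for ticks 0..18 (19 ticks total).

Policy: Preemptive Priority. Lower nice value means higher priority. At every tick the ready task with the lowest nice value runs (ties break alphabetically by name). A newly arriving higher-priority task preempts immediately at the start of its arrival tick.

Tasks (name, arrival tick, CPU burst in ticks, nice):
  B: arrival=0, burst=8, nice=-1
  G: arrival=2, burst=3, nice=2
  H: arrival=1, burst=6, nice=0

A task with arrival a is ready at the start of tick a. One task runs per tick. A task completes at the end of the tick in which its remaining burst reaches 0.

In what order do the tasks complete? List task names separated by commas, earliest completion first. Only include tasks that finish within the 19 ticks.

completion order = B, H, G

t=0: ready={B} → run B
t=1: ready={B,H} → run B
t=2: ready={B,G,H} → run B
t=3: ready={B,G,H} → run B
t=4: ready={B,G,H} → run B
t=5: ready={B,G,H} → run B
t=6: ready={B,G,H} → run B
t=7: ready={B,G,H} → run B
t=8: ready={G,H} → run H
t=9: ready={G,H} → run H
t=10: ready={G,H} → run H
t=11: ready={G,H} → run H
t=12: ready={G,H} → run H
t=13: ready={G,H} → run H
t=14: ready={G} → run G
t=15: ready={G} → run G
t=16: ready={G} → run G
t=17: (idle)
t=18: (idle)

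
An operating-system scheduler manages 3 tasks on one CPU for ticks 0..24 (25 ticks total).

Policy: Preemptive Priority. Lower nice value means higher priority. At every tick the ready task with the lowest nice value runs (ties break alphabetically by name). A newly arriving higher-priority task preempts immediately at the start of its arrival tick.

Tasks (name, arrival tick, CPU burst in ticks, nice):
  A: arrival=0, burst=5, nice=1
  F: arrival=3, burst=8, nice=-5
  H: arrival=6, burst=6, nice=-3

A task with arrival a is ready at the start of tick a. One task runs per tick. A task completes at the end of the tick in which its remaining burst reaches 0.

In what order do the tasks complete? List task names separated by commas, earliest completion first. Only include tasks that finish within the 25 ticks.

t=0: ready={A} → run A
t=1: ready={A} → run A
t=2: ready={A} → run A
t=3: ready={A,F} → run F
t=4: ready={A,F} → run F
t=5: ready={A,F} → run F
t=6: ready={A,F,H} → run F
t=7: ready={A,F,H} → run F
t=8: ready={A,F,H} → run F
t=9: ready={A,F,H} → run F
t=10: ready={A,F,H} → run F
t=11: ready={A,H} → run H
t=12: ready={A,H} → run H
t=13: ready={A,H} → run H
t=14: ready={A,H} → run H
t=15: ready={A,H} → run H
t=16: ready={A,H} → run H
t=17: ready={A} → run A
t=18: ready={A} → run A
t=19: (idle)
t=20: (idle)
t=21: (idle)
t=22: (idle)
t=23: (idle)
t=24: (idle)

completion order = F, H, A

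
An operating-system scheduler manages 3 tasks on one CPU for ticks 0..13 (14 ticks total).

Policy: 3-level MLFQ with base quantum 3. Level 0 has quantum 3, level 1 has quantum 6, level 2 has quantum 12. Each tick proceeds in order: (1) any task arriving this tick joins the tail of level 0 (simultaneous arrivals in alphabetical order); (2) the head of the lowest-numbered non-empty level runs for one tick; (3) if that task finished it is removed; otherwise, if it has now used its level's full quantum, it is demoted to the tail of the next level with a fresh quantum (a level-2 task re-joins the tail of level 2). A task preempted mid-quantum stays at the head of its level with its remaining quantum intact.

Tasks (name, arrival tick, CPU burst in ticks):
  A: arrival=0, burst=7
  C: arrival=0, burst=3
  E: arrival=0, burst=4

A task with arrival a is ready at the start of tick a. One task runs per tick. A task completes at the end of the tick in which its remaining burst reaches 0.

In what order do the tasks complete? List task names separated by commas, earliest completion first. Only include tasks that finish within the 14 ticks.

completion order = C, A, E

t=0: L0/L1/L2 = ACE/-/- → run A
t=1: L0/L1/L2 = ACE/-/- → run A
t=2: L0/L1/L2 = ACE/-/- → run A
t=3: L0/L1/L2 = CE/A/- → run C
t=4: L0/L1/L2 = CE/A/- → run C
t=5: L0/L1/L2 = CE/A/- → run C
t=6: L0/L1/L2 = E/A/- → run E
t=7: L0/L1/L2 = E/A/- → run E
t=8: L0/L1/L2 = E/A/- → run E
t=9: L0/L1/L2 = -/AE/- → run A
t=10: L0/L1/L2 = -/AE/- → run A
t=11: L0/L1/L2 = -/AE/- → run A
t=12: L0/L1/L2 = -/AE/- → run A
t=13: L0/L1/L2 = -/E/- → run E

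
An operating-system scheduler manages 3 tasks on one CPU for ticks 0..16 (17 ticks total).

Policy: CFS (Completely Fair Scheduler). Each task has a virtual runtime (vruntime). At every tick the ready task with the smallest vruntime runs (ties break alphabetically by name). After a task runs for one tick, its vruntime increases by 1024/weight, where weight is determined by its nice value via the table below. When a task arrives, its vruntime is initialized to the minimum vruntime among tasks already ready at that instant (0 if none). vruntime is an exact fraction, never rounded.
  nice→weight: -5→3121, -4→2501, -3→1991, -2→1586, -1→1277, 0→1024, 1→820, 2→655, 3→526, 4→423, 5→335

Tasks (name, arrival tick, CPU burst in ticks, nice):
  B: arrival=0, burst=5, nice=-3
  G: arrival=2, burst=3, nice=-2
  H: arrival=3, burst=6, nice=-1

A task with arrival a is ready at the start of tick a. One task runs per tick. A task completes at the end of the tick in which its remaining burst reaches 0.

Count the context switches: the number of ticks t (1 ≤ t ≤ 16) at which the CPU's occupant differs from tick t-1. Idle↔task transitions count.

context switches = 9

t=0: vr[B=0] → run B
t=1: vr[B=1024/1991] → run B
t=2: vr[B=2048/1991 G=2048/1991] → run B
t=3: vr[B=3072/1991 G=2048/1991 H=2048/1991] → run G
t=4: vr[B=3072/1991 G=2643456/1578863 H=2048/1991] → run H
t=5: vr[B=3072/1991 G=2643456/1578863 H=4654080/2542507] → run B
t=6: vr[B=4096/1991 G=2643456/1578863 H=4654080/2542507] → run G
t=7: vr[B=4096/1991 G=3662848/1578863 H=4654080/2542507] → run H
t=8: vr[B=4096/1991 G=3662848/1578863 H=6692864/2542507] → run B
t=9: vr[G=3662848/1578863 H=6692864/2542507] → run G
t=10: vr[H=6692864/2542507] → run H
t=11: vr[H=8731648/2542507] → run H
t=12: vr[H=10770432/2542507] → run H
t=13: vr[H=12809216/2542507] → run H
t=14: (idle)
t=15: (idle)
t=16: (idle)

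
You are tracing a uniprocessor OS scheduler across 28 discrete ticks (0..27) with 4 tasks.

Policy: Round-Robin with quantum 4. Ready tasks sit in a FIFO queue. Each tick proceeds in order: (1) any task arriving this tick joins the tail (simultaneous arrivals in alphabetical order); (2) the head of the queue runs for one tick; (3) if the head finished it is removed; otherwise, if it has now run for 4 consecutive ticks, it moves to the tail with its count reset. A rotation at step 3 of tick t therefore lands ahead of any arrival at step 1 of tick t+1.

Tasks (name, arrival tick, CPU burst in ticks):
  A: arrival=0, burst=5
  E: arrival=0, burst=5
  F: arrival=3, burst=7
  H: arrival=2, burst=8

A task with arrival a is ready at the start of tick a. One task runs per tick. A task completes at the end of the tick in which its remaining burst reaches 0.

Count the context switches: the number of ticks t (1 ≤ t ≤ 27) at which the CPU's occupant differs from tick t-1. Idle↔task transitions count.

t=0: queue=[A,E] q_used=0 → run A
t=1: queue=[A,E] q_used=1 → run A
t=2: queue=[A,E,H] q_used=2 → run A
t=3: queue=[A,E,H,F] q_used=3 → run A
t=4: queue=[E,H,F,A] q_used=0 → run E
t=5: queue=[E,H,F,A] q_used=1 → run E
t=6: queue=[E,H,F,A] q_used=2 → run E
t=7: queue=[E,H,F,A] q_used=3 → run E
t=8: queue=[H,F,A,E] q_used=0 → run H
t=9: queue=[H,F,A,E] q_used=1 → run H
t=10: queue=[H,F,A,E] q_used=2 → run H
t=11: queue=[H,F,A,E] q_used=3 → run H
t=12: queue=[F,A,E,H] q_used=0 → run F
t=13: queue=[F,A,E,H] q_used=1 → run F
t=14: queue=[F,A,E,H] q_used=2 → run F
t=15: queue=[F,A,E,H] q_used=3 → run F
t=16: queue=[A,E,H,F] q_used=0 → run A
t=17: queue=[E,H,F] q_used=0 → run E
t=18: queue=[H,F] q_used=0 → run H
t=19: queue=[H,F] q_used=1 → run H
t=20: queue=[H,F] q_used=2 → run H
t=21: queue=[H,F] q_used=3 → run H
t=22: queue=[F] q_used=0 → run F
t=23: queue=[F] q_used=1 → run F
t=24: queue=[F] q_used=2 → run F
t=25: (idle)
t=26: (idle)
t=27: (idle)

context switches = 8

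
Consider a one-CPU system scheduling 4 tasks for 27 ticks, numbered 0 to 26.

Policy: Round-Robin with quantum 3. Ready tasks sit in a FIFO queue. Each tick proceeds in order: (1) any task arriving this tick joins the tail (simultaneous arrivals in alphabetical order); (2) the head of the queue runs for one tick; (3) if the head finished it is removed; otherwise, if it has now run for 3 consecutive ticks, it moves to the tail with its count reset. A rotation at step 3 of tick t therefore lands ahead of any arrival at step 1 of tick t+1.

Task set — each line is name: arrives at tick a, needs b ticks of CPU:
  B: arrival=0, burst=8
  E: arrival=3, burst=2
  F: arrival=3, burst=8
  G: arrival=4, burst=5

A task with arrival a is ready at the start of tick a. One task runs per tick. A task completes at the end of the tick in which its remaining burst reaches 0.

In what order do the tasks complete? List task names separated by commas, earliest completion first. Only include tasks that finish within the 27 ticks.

t=0: queue=[B] q_used=0 → run B
t=1: queue=[B] q_used=1 → run B
t=2: queue=[B] q_used=2 → run B
t=3: queue=[B,E,F] q_used=0 → run B
t=4: queue=[B,E,F,G] q_used=1 → run B
t=5: queue=[B,E,F,G] q_used=2 → run B
t=6: queue=[E,F,G,B] q_used=0 → run E
t=7: queue=[E,F,G,B] q_used=1 → run E
t=8: queue=[F,G,B] q_used=0 → run F
t=9: queue=[F,G,B] q_used=1 → run F
t=10: queue=[F,G,B] q_used=2 → run F
t=11: queue=[G,B,F] q_used=0 → run G
t=12: queue=[G,B,F] q_used=1 → run G
t=13: queue=[G,B,F] q_used=2 → run G
t=14: queue=[B,F,G] q_used=0 → run B
t=15: queue=[B,F,G] q_used=1 → run B
t=16: queue=[F,G] q_used=0 → run F
t=17: queue=[F,G] q_used=1 → run F
t=18: queue=[F,G] q_used=2 → run F
t=19: queue=[G,F] q_used=0 → run G
t=20: queue=[G,F] q_used=1 → run G
t=21: queue=[F] q_used=0 → run F
t=22: queue=[F] q_used=1 → run F
t=23: (idle)
t=24: (idle)
t=25: (idle)
t=26: (idle)

completion order = E, B, G, F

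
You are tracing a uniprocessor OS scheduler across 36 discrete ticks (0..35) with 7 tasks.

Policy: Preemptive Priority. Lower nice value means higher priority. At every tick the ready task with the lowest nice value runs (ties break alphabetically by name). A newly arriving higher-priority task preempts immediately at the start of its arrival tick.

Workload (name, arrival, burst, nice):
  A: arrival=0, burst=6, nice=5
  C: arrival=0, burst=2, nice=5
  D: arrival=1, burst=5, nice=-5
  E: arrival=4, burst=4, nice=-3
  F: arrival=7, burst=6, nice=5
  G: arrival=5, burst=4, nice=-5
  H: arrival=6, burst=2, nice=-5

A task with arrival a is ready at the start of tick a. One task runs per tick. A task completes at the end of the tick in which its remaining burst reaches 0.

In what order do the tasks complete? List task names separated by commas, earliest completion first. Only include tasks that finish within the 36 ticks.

t=0: ready={A,C} → run A
t=1: ready={A,C,D} → run D
t=2: ready={A,C,D} → run D
t=3: ready={A,C,D} → run D
t=4: ready={A,C,D,E} → run D
t=5: ready={A,C,D,E,G} → run D
t=6: ready={A,C,E,G,H} → run G
t=7: ready={A,C,E,F,G,H} → run G
t=8: ready={A,C,E,F,G,H} → run G
t=9: ready={A,C,E,F,G,H} → run G
t=10: ready={A,C,E,F,H} → run H
t=11: ready={A,C,E,F,H} → run H
t=12: ready={A,C,E,F} → run E
t=13: ready={A,C,E,F} → run E
t=14: ready={A,C,E,F} → run E
t=15: ready={A,C,E,F} → run E
t=16: ready={A,C,F} → run A
t=17: ready={A,C,F} → run A
t=18: ready={A,C,F} → run A
t=19: ready={A,C,F} → run A
t=20: ready={A,C,F} → run A
t=21: ready={C,F} → run C
t=22: ready={C,F} → run C
t=23: ready={F} → run F
t=24: ready={F} → run F
t=25: ready={F} → run F
t=26: ready={F} → run F
t=27: ready={F} → run F
t=28: ready={F} → run F
t=29: (idle)
t=30: (idle)
t=31: (idle)
t=32: (idle)
t=33: (idle)
t=34: (idle)
t=35: (idle)

completion order = D, G, H, E, A, C, F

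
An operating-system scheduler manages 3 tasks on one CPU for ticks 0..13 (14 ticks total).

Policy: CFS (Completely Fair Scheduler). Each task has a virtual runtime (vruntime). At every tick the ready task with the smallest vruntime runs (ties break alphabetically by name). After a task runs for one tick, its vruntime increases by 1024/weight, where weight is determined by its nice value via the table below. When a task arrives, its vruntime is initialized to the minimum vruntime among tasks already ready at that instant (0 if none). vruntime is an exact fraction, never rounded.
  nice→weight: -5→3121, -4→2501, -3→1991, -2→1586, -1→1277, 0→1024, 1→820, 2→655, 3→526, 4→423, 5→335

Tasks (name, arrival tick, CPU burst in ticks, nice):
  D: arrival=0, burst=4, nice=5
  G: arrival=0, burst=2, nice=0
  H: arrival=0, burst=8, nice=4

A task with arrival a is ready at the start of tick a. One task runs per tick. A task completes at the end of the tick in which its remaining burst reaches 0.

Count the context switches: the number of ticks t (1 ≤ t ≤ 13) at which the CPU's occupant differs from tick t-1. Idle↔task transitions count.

context switches = 10

t=0: vr[D=0 G=0 H=0] → run D
t=1: vr[D=1024/335 G=0 H=0] → run G
t=2: vr[D=1024/335 G=1 H=0] → run H
t=3: vr[D=1024/335 G=1 H=1024/423] → run G
t=4: vr[D=1024/335 H=1024/423] → run H
t=5: vr[D=1024/335 H=2048/423] → run D
t=6: vr[D=2048/335 H=2048/423] → run H
t=7: vr[D=2048/335 H=1024/141] → run D
t=8: vr[D=3072/335 H=1024/141] → run H
t=9: vr[D=3072/335 H=4096/423] → run D
t=10: vr[H=4096/423] → run H
t=11: vr[H=5120/423] → run H
t=12: vr[H=2048/141] → run H
t=13: vr[H=7168/423] → run H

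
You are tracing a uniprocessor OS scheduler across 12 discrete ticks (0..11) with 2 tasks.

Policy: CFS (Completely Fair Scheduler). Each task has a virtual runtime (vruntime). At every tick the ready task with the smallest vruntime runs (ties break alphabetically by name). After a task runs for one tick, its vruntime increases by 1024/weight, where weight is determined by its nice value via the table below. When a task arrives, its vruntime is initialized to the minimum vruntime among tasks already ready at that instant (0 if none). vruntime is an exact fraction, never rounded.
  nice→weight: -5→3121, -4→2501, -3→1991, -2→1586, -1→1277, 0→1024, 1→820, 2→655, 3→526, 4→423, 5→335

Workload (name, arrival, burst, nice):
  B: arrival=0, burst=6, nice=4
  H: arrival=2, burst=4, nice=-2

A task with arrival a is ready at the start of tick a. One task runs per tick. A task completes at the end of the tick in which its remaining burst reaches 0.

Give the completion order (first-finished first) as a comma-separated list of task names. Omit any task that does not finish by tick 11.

completion order = H, B

t=0: vr[B=0] → run B
t=1: vr[B=1024/423] → run B
t=2: vr[B=2048/423 H=2048/423] → run B
t=3: vr[B=1024/141 H=2048/423] → run H
t=4: vr[B=1024/141 H=1840640/335439] → run H
t=5: vr[B=1024/141 H=2057216/335439] → run H
t=6: vr[B=1024/141 H=2273792/335439] → run H
t=7: vr[B=1024/141] → run B
t=8: vr[B=4096/423] → run B
t=9: vr[B=5120/423] → run B
t=10: (idle)
t=11: (idle)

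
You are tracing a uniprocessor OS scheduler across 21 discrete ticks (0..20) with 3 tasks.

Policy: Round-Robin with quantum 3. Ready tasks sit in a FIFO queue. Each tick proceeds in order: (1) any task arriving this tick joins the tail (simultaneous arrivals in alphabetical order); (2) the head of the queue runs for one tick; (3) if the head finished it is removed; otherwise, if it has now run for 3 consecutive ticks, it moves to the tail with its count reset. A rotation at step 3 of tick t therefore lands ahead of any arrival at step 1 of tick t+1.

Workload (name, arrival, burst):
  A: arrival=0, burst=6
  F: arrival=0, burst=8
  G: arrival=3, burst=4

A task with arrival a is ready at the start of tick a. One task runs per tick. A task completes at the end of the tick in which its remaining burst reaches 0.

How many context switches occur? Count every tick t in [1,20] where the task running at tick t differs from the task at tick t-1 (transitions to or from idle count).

context switches = 7

t=0: queue=[A,F] q_used=0 → run A
t=1: queue=[A,F] q_used=1 → run A
t=2: queue=[A,F] q_used=2 → run A
t=3: queue=[F,A,G] q_used=0 → run F
t=4: queue=[F,A,G] q_used=1 → run F
t=5: queue=[F,A,G] q_used=2 → run F
t=6: queue=[A,G,F] q_used=0 → run A
t=7: queue=[A,G,F] q_used=1 → run A
t=8: queue=[A,G,F] q_used=2 → run A
t=9: queue=[G,F] q_used=0 → run G
t=10: queue=[G,F] q_used=1 → run G
t=11: queue=[G,F] q_used=2 → run G
t=12: queue=[F,G] q_used=0 → run F
t=13: queue=[F,G] q_used=1 → run F
t=14: queue=[F,G] q_used=2 → run F
t=15: queue=[G,F] q_used=0 → run G
t=16: queue=[F] q_used=0 → run F
t=17: queue=[F] q_used=1 → run F
t=18: (idle)
t=19: (idle)
t=20: (idle)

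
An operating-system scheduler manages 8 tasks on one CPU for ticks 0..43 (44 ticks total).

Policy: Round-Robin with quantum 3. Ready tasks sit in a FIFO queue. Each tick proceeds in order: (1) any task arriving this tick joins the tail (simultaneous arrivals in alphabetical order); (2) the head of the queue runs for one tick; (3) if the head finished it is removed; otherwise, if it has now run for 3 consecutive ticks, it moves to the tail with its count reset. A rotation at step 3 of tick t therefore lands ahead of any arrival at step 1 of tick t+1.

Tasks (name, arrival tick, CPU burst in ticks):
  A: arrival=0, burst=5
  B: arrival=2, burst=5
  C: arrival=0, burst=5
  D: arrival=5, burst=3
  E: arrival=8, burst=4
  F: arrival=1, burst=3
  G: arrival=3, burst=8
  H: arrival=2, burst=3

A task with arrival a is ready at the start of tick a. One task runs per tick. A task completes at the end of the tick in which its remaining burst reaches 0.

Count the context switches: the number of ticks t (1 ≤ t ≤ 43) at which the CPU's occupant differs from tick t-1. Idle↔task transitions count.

context switches = 14

t=0: queue=[A,C] q_used=0 → run A
t=1: queue=[A,C,F] q_used=1 → run A
t=2: queue=[A,C,F,B,H] q_used=2 → run A
t=3: queue=[C,F,B,H,A,G] q_used=0 → run C
t=4: queue=[C,F,B,H,A,G] q_used=1 → run C
t=5: queue=[C,F,B,H,A,G,D] q_used=2 → run C
t=6: queue=[F,B,H,A,G,D,C] q_used=0 → run F
t=7: queue=[F,B,H,A,G,D,C] q_used=1 → run F
t=8: queue=[F,B,H,A,G,D,C,E] q_used=2 → run F
t=9: queue=[B,H,A,G,D,C,E] q_used=0 → run B
t=10: queue=[B,H,A,G,D,C,E] q_used=1 → run B
t=11: queue=[B,H,A,G,D,C,E] q_used=2 → run B
t=12: queue=[H,A,G,D,C,E,B] q_used=0 → run H
t=13: queue=[H,A,G,D,C,E,B] q_used=1 → run H
t=14: queue=[H,A,G,D,C,E,B] q_used=2 → run H
t=15: queue=[A,G,D,C,E,B] q_used=0 → run A
t=16: queue=[A,G,D,C,E,B] q_used=1 → run A
t=17: queue=[G,D,C,E,B] q_used=0 → run G
t=18: queue=[G,D,C,E,B] q_used=1 → run G
t=19: queue=[G,D,C,E,B] q_used=2 → run G
t=20: queue=[D,C,E,B,G] q_used=0 → run D
t=21: queue=[D,C,E,B,G] q_used=1 → run D
t=22: queue=[D,C,E,B,G] q_used=2 → run D
t=23: queue=[C,E,B,G] q_used=0 → run C
t=24: queue=[C,E,B,G] q_used=1 → run C
t=25: queue=[E,B,G] q_used=0 → run E
t=26: queue=[E,B,G] q_used=1 → run E
t=27: queue=[E,B,G] q_used=2 → run E
t=28: queue=[B,G,E] q_used=0 → run B
t=29: queue=[B,G,E] q_used=1 → run B
t=30: queue=[G,E] q_used=0 → run G
t=31: queue=[G,E] q_used=1 → run G
t=32: queue=[G,E] q_used=2 → run G
t=33: queue=[E,G] q_used=0 → run E
t=34: queue=[G] q_used=0 → run G
t=35: queue=[G] q_used=1 → run G
t=36: (idle)
t=37: (idle)
t=38: (idle)
t=39: (idle)
t=40: (idle)
t=41: (idle)
t=42: (idle)
t=43: (idle)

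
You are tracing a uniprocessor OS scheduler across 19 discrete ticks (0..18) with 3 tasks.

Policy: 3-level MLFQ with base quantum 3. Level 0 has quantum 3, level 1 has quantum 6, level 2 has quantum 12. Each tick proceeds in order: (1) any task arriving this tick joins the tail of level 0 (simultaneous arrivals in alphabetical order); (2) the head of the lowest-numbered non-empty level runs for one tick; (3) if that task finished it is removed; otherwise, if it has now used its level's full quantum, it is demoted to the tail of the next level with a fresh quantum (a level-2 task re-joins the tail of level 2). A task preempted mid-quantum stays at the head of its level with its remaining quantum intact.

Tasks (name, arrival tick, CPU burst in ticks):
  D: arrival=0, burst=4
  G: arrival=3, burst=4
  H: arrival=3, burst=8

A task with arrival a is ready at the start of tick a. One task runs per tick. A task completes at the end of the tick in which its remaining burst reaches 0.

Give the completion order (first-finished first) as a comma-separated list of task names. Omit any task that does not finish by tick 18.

t=0: L0/L1/L2 = D/-/- → run D
t=1: L0/L1/L2 = D/-/- → run D
t=2: L0/L1/L2 = D/-/- → run D
t=3: L0/L1/L2 = GH/D/- → run G
t=4: L0/L1/L2 = GH/D/- → run G
t=5: L0/L1/L2 = GH/D/- → run G
t=6: L0/L1/L2 = H/DG/- → run H
t=7: L0/L1/L2 = H/DG/- → run H
t=8: L0/L1/L2 = H/DG/- → run H
t=9: L0/L1/L2 = -/DGH/- → run D
t=10: L0/L1/L2 = -/GH/- → run G
t=11: L0/L1/L2 = -/H/- → run H
t=12: L0/L1/L2 = -/H/- → run H
t=13: L0/L1/L2 = -/H/- → run H
t=14: L0/L1/L2 = -/H/- → run H
t=15: L0/L1/L2 = -/H/- → run H
t=16: (idle)
t=17: (idle)
t=18: (idle)

completion order = D, G, H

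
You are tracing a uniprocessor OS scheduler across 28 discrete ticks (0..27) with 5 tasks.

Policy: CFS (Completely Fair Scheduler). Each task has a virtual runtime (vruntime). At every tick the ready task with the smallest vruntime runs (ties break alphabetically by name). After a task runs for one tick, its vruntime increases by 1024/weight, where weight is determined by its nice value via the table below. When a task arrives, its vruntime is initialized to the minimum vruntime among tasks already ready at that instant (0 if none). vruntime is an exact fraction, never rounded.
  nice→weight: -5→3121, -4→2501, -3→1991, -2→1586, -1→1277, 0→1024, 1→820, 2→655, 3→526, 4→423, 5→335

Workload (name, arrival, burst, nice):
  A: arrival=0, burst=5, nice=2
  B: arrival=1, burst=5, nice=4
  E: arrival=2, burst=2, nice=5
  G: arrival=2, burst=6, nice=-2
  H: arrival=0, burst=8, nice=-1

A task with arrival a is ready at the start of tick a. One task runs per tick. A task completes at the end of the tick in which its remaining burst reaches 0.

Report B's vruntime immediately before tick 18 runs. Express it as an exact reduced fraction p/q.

vruntime(B, start of tick 18) = 2048/423

t=0: vr[A=0 H=0] → run A
t=1: vr[A=1024/655 B=0 H=0] → run B
t=2: vr[A=1024/655 B=1024/423 E=0 G=0 H=0] → run E
t=3: vr[A=1024/655 B=1024/423 E=1024/335 G=0 H=0] → run G
t=4: vr[A=1024/655 B=1024/423 E=1024/335 G=512/793 H=0] → run H
t=5: vr[A=1024/655 B=1024/423 E=1024/335 G=512/793 H=1024/1277] → run G
t=6: vr[A=1024/655 B=1024/423 E=1024/335 G=1024/793 H=1024/1277] → run H
t=7: vr[A=1024/655 B=1024/423 E=1024/335 G=1024/793 H=2048/1277] → run G
t=8: vr[A=1024/655 B=1024/423 E=1024/335 G=1536/793 H=2048/1277] → run A
t=9: vr[A=2048/655 B=1024/423 E=1024/335 G=1536/793 H=2048/1277] → run H
t=10: vr[A=2048/655 B=1024/423 E=1024/335 G=1536/793 H=3072/1277] → run G
t=11: vr[A=2048/655 B=1024/423 E=1024/335 G=2048/793 H=3072/1277] → run H
t=12: vr[A=2048/655 B=1024/423 E=1024/335 G=2048/793 H=4096/1277] → run B
t=13: vr[A=2048/655 B=2048/423 E=1024/335 G=2048/793 H=4096/1277] → run G
t=14: vr[A=2048/655 B=2048/423 E=1024/335 G=2560/793 H=4096/1277] → run E
t=15: vr[A=2048/655 B=2048/423 G=2560/793 H=4096/1277] → run A
t=16: vr[A=3072/655 B=2048/423 G=2560/793 H=4096/1277] → run H
t=17: vr[A=3072/655 B=2048/423 G=2560/793 H=5120/1277] → run G
t=18: vr[A=3072/655 B=2048/423 H=5120/1277] → run H
t=19: vr[A=3072/655 B=2048/423 H=6144/1277] → run A
t=20: vr[A=4096/655 B=2048/423 H=6144/1277] → run H
t=21: vr[A=4096/655 B=2048/423 H=7168/1277] → run B
t=22: vr[A=4096/655 B=1024/141 H=7168/1277] → run H
t=23: vr[A=4096/655 B=1024/141] → run A
t=24: vr[B=1024/141] → run B
t=25: vr[B=4096/423] → run B
t=26: (idle)
t=27: (idle)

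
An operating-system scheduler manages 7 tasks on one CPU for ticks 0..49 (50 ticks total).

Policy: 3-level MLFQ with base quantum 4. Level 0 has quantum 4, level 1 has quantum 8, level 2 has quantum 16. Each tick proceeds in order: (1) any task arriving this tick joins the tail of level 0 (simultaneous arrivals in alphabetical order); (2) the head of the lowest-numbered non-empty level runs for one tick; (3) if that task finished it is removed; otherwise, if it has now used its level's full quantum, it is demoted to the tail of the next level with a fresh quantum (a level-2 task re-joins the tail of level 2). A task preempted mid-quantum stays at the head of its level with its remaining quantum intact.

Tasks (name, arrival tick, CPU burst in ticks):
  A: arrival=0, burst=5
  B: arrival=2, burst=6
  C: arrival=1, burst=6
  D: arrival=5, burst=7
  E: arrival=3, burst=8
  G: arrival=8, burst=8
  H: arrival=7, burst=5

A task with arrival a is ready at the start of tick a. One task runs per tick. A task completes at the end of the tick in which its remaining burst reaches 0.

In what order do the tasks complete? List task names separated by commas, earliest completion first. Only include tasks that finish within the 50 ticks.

completion order = A, C, B, E, D, H, G

t=0: L0/L1/L2 = A/-/- → run A
t=1: L0/L1/L2 = AC/-/- → run A
t=2: L0/L1/L2 = ACB/-/- → run A
t=3: L0/L1/L2 = ACBE/-/- → run A
t=4: L0/L1/L2 = CBE/A/- → run C
t=5: L0/L1/L2 = CBED/A/- → run C
t=6: L0/L1/L2 = CBED/A/- → run C
t=7: L0/L1/L2 = CBEDH/A/- → run C
t=8: L0/L1/L2 = BEDHG/AC/- → run B
t=9: L0/L1/L2 = BEDHG/AC/- → run B
t=10: L0/L1/L2 = BEDHG/AC/- → run B
t=11: L0/L1/L2 = BEDHG/AC/- → run B
t=12: L0/L1/L2 = EDHG/ACB/- → run E
t=13: L0/L1/L2 = EDHG/ACB/- → run E
t=14: L0/L1/L2 = EDHG/ACB/- → run E
t=15: L0/L1/L2 = EDHG/ACB/- → run E
t=16: L0/L1/L2 = DHG/ACBE/- → run D
t=17: L0/L1/L2 = DHG/ACBE/- → run D
t=18: L0/L1/L2 = DHG/ACBE/- → run D
t=19: L0/L1/L2 = DHG/ACBE/- → run D
t=20: L0/L1/L2 = HG/ACBED/- → run H
t=21: L0/L1/L2 = HG/ACBED/- → run H
t=22: L0/L1/L2 = HG/ACBED/- → run H
t=23: L0/L1/L2 = HG/ACBED/- → run H
t=24: L0/L1/L2 = G/ACBEDH/- → run G
t=25: L0/L1/L2 = G/ACBEDH/- → run G
t=26: L0/L1/L2 = G/ACBEDH/- → run G
t=27: L0/L1/L2 = G/ACBEDH/- → run G
t=28: L0/L1/L2 = -/ACBEDHG/- → run A
t=29: L0/L1/L2 = -/CBEDHG/- → run C
t=30: L0/L1/L2 = -/CBEDHG/- → run C
t=31: L0/L1/L2 = -/BEDHG/- → run B
t=32: L0/L1/L2 = -/BEDHG/- → run B
t=33: L0/L1/L2 = -/EDHG/- → run E
t=34: L0/L1/L2 = -/EDHG/- → run E
t=35: L0/L1/L2 = -/EDHG/- → run E
t=36: L0/L1/L2 = -/EDHG/- → run E
t=37: L0/L1/L2 = -/DHG/- → run D
t=38: L0/L1/L2 = -/DHG/- → run D
t=39: L0/L1/L2 = -/DHG/- → run D
t=40: L0/L1/L2 = -/HG/- → run H
t=41: L0/L1/L2 = -/G/- → run G
t=42: L0/L1/L2 = -/G/- → run G
t=43: L0/L1/L2 = -/G/- → run G
t=44: L0/L1/L2 = -/G/- → run G
t=45: (idle)
t=46: (idle)
t=47: (idle)
t=48: (idle)
t=49: (idle)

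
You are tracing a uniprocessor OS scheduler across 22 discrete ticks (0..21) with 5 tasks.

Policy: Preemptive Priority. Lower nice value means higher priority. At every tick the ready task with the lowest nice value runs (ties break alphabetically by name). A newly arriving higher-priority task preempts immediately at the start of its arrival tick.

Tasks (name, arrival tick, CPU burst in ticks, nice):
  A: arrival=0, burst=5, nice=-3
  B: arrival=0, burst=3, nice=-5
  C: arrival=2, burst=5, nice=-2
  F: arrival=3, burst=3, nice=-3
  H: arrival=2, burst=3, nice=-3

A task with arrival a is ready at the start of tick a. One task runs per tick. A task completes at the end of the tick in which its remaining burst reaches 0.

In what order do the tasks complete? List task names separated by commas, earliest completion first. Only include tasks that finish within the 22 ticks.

completion order = B, A, F, H, C

t=0: ready={A,B} → run B
t=1: ready={A,B} → run B
t=2: ready={A,B,C,H} → run B
t=3: ready={A,C,F,H} → run A
t=4: ready={A,C,F,H} → run A
t=5: ready={A,C,F,H} → run A
t=6: ready={A,C,F,H} → run A
t=7: ready={A,C,F,H} → run A
t=8: ready={C,F,H} → run F
t=9: ready={C,F,H} → run F
t=10: ready={C,F,H} → run F
t=11: ready={C,H} → run H
t=12: ready={C,H} → run H
t=13: ready={C,H} → run H
t=14: ready={C} → run C
t=15: ready={C} → run C
t=16: ready={C} → run C
t=17: ready={C} → run C
t=18: ready={C} → run C
t=19: (idle)
t=20: (idle)
t=21: (idle)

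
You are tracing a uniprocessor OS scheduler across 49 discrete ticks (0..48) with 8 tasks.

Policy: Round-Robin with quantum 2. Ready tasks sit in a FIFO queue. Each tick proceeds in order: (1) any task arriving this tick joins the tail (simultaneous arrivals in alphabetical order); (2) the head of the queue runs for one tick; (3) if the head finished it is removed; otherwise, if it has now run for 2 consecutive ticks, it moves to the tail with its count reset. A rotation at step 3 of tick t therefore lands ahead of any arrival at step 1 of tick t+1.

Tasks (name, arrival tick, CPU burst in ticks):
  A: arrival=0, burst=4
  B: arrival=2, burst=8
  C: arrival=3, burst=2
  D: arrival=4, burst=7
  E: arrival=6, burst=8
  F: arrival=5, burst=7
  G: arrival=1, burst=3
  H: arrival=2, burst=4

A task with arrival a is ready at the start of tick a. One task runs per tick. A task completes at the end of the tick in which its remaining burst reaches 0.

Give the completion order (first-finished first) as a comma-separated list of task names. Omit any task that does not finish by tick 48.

t=0: queue=[A] q_used=0 → run A
t=1: queue=[A,G] q_used=1 → run A
t=2: queue=[G,A,B,H] q_used=0 → run G
t=3: queue=[G,A,B,H,C] q_used=1 → run G
t=4: queue=[A,B,H,C,G,D] q_used=0 → run A
t=5: queue=[A,B,H,C,G,D,F] q_used=1 → run A
t=6: queue=[B,H,C,G,D,F,E] q_used=0 → run B
t=7: queue=[B,H,C,G,D,F,E] q_used=1 → run B
t=8: queue=[H,C,G,D,F,E,B] q_used=0 → run H
t=9: queue=[H,C,G,D,F,E,B] q_used=1 → run H
t=10: queue=[C,G,D,F,E,B,H] q_used=0 → run C
t=11: queue=[C,G,D,F,E,B,H] q_used=1 → run C
t=12: queue=[G,D,F,E,B,H] q_used=0 → run G
t=13: queue=[D,F,E,B,H] q_used=0 → run D
t=14: queue=[D,F,E,B,H] q_used=1 → run D
t=15: queue=[F,E,B,H,D] q_used=0 → run F
t=16: queue=[F,E,B,H,D] q_used=1 → run F
t=17: queue=[E,B,H,D,F] q_used=0 → run E
t=18: queue=[E,B,H,D,F] q_used=1 → run E
t=19: queue=[B,H,D,F,E] q_used=0 → run B
t=20: queue=[B,H,D,F,E] q_used=1 → run B
t=21: queue=[H,D,F,E,B] q_used=0 → run H
t=22: queue=[H,D,F,E,B] q_used=1 → run H
t=23: queue=[D,F,E,B] q_used=0 → run D
t=24: queue=[D,F,E,B] q_used=1 → run D
t=25: queue=[F,E,B,D] q_used=0 → run F
t=26: queue=[F,E,B,D] q_used=1 → run F
t=27: queue=[E,B,D,F] q_used=0 → run E
t=28: queue=[E,B,D,F] q_used=1 → run E
t=29: queue=[B,D,F,E] q_used=0 → run B
t=30: queue=[B,D,F,E] q_used=1 → run B
t=31: queue=[D,F,E,B] q_used=0 → run D
t=32: queue=[D,F,E,B] q_used=1 → run D
t=33: queue=[F,E,B,D] q_used=0 → run F
t=34: queue=[F,E,B,D] q_used=1 → run F
t=35: queue=[E,B,D,F] q_used=0 → run E
t=36: queue=[E,B,D,F] q_used=1 → run E
t=37: queue=[B,D,F,E] q_used=0 → run B
t=38: queue=[B,D,F,E] q_used=1 → run B
t=39: queue=[D,F,E] q_used=0 → run D
t=40: queue=[F,E] q_used=0 → run F
t=41: queue=[E] q_used=0 → run E
t=42: queue=[E] q_used=1 → run E
t=43: (idle)
t=44: (idle)
t=45: (idle)
t=46: (idle)
t=47: (idle)
t=48: (idle)

completion order = A, C, G, H, B, D, F, E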